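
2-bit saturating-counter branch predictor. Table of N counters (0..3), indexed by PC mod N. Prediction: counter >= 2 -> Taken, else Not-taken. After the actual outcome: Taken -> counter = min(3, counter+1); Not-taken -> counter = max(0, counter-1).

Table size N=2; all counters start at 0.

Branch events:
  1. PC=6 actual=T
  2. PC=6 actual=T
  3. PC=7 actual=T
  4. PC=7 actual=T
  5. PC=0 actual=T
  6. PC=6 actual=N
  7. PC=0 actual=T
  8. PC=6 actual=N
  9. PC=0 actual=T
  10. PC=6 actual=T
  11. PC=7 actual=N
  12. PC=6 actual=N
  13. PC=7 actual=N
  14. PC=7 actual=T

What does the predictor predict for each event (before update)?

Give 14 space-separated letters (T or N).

Answer: N N N N T T T T T T T T N N

Derivation:
Ev 1: PC=6 idx=0 pred=N actual=T -> ctr[0]=1
Ev 2: PC=6 idx=0 pred=N actual=T -> ctr[0]=2
Ev 3: PC=7 idx=1 pred=N actual=T -> ctr[1]=1
Ev 4: PC=7 idx=1 pred=N actual=T -> ctr[1]=2
Ev 5: PC=0 idx=0 pred=T actual=T -> ctr[0]=3
Ev 6: PC=6 idx=0 pred=T actual=N -> ctr[0]=2
Ev 7: PC=0 idx=0 pred=T actual=T -> ctr[0]=3
Ev 8: PC=6 idx=0 pred=T actual=N -> ctr[0]=2
Ev 9: PC=0 idx=0 pred=T actual=T -> ctr[0]=3
Ev 10: PC=6 idx=0 pred=T actual=T -> ctr[0]=3
Ev 11: PC=7 idx=1 pred=T actual=N -> ctr[1]=1
Ev 12: PC=6 idx=0 pred=T actual=N -> ctr[0]=2
Ev 13: PC=7 idx=1 pred=N actual=N -> ctr[1]=0
Ev 14: PC=7 idx=1 pred=N actual=T -> ctr[1]=1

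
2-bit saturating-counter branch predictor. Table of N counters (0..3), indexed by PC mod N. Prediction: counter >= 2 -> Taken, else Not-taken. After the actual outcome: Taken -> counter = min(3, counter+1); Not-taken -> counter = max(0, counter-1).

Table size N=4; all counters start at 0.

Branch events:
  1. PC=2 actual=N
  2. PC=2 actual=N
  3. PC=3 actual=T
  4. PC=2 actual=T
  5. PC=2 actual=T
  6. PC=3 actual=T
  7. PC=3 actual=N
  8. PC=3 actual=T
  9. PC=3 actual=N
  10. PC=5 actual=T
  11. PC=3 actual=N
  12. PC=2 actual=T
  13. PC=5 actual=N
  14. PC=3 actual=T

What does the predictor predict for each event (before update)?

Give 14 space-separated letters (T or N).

Answer: N N N N N N T N T N N T N N

Derivation:
Ev 1: PC=2 idx=2 pred=N actual=N -> ctr[2]=0
Ev 2: PC=2 idx=2 pred=N actual=N -> ctr[2]=0
Ev 3: PC=3 idx=3 pred=N actual=T -> ctr[3]=1
Ev 4: PC=2 idx=2 pred=N actual=T -> ctr[2]=1
Ev 5: PC=2 idx=2 pred=N actual=T -> ctr[2]=2
Ev 6: PC=3 idx=3 pred=N actual=T -> ctr[3]=2
Ev 7: PC=3 idx=3 pred=T actual=N -> ctr[3]=1
Ev 8: PC=3 idx=3 pred=N actual=T -> ctr[3]=2
Ev 9: PC=3 idx=3 pred=T actual=N -> ctr[3]=1
Ev 10: PC=5 idx=1 pred=N actual=T -> ctr[1]=1
Ev 11: PC=3 idx=3 pred=N actual=N -> ctr[3]=0
Ev 12: PC=2 idx=2 pred=T actual=T -> ctr[2]=3
Ev 13: PC=5 idx=1 pred=N actual=N -> ctr[1]=0
Ev 14: PC=3 idx=3 pred=N actual=T -> ctr[3]=1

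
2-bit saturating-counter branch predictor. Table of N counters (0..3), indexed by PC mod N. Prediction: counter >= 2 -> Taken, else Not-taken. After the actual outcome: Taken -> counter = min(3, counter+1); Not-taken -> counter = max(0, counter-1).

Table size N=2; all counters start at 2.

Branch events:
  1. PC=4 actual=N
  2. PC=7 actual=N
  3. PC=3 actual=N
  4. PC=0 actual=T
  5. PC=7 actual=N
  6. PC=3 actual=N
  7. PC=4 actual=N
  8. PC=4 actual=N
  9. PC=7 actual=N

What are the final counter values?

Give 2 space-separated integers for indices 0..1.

Ev 1: PC=4 idx=0 pred=T actual=N -> ctr[0]=1
Ev 2: PC=7 idx=1 pred=T actual=N -> ctr[1]=1
Ev 3: PC=3 idx=1 pred=N actual=N -> ctr[1]=0
Ev 4: PC=0 idx=0 pred=N actual=T -> ctr[0]=2
Ev 5: PC=7 idx=1 pred=N actual=N -> ctr[1]=0
Ev 6: PC=3 idx=1 pred=N actual=N -> ctr[1]=0
Ev 7: PC=4 idx=0 pred=T actual=N -> ctr[0]=1
Ev 8: PC=4 idx=0 pred=N actual=N -> ctr[0]=0
Ev 9: PC=7 idx=1 pred=N actual=N -> ctr[1]=0

Answer: 0 0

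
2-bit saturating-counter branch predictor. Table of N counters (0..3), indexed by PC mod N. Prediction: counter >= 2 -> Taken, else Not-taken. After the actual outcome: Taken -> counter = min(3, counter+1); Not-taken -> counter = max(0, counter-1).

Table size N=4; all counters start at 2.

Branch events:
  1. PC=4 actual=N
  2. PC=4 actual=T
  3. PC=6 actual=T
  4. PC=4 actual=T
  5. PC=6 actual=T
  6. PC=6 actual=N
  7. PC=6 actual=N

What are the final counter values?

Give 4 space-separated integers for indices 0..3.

Answer: 3 2 1 2

Derivation:
Ev 1: PC=4 idx=0 pred=T actual=N -> ctr[0]=1
Ev 2: PC=4 idx=0 pred=N actual=T -> ctr[0]=2
Ev 3: PC=6 idx=2 pred=T actual=T -> ctr[2]=3
Ev 4: PC=4 idx=0 pred=T actual=T -> ctr[0]=3
Ev 5: PC=6 idx=2 pred=T actual=T -> ctr[2]=3
Ev 6: PC=6 idx=2 pred=T actual=N -> ctr[2]=2
Ev 7: PC=6 idx=2 pred=T actual=N -> ctr[2]=1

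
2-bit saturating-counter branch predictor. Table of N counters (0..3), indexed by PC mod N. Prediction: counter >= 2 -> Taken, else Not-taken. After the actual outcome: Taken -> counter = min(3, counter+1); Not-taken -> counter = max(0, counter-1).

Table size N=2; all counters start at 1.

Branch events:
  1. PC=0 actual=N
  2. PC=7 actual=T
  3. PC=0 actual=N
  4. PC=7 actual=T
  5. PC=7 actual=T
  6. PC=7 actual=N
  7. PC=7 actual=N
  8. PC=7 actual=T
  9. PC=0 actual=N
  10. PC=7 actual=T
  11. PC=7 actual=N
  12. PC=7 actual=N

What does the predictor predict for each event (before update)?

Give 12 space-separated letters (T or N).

Answer: N N N T T T T N N T T T

Derivation:
Ev 1: PC=0 idx=0 pred=N actual=N -> ctr[0]=0
Ev 2: PC=7 idx=1 pred=N actual=T -> ctr[1]=2
Ev 3: PC=0 idx=0 pred=N actual=N -> ctr[0]=0
Ev 4: PC=7 idx=1 pred=T actual=T -> ctr[1]=3
Ev 5: PC=7 idx=1 pred=T actual=T -> ctr[1]=3
Ev 6: PC=7 idx=1 pred=T actual=N -> ctr[1]=2
Ev 7: PC=7 idx=1 pred=T actual=N -> ctr[1]=1
Ev 8: PC=7 idx=1 pred=N actual=T -> ctr[1]=2
Ev 9: PC=0 idx=0 pred=N actual=N -> ctr[0]=0
Ev 10: PC=7 idx=1 pred=T actual=T -> ctr[1]=3
Ev 11: PC=7 idx=1 pred=T actual=N -> ctr[1]=2
Ev 12: PC=7 idx=1 pred=T actual=N -> ctr[1]=1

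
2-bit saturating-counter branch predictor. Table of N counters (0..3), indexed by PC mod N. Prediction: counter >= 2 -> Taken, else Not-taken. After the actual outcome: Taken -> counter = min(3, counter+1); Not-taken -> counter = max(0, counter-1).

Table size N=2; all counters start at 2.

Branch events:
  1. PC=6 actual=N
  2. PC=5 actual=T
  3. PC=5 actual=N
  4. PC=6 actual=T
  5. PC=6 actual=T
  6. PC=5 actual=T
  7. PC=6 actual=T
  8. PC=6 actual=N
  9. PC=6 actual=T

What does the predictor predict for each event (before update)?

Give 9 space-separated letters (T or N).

Ev 1: PC=6 idx=0 pred=T actual=N -> ctr[0]=1
Ev 2: PC=5 idx=1 pred=T actual=T -> ctr[1]=3
Ev 3: PC=5 idx=1 pred=T actual=N -> ctr[1]=2
Ev 4: PC=6 idx=0 pred=N actual=T -> ctr[0]=2
Ev 5: PC=6 idx=0 pred=T actual=T -> ctr[0]=3
Ev 6: PC=5 idx=1 pred=T actual=T -> ctr[1]=3
Ev 7: PC=6 idx=0 pred=T actual=T -> ctr[0]=3
Ev 8: PC=6 idx=0 pred=T actual=N -> ctr[0]=2
Ev 9: PC=6 idx=0 pred=T actual=T -> ctr[0]=3

Answer: T T T N T T T T T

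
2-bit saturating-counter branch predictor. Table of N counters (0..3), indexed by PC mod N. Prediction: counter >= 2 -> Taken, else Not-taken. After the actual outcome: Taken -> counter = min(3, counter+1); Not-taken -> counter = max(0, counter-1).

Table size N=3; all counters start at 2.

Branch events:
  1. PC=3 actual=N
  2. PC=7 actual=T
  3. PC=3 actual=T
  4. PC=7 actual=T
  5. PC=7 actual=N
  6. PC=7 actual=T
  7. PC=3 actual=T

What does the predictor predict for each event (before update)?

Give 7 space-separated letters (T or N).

Answer: T T N T T T T

Derivation:
Ev 1: PC=3 idx=0 pred=T actual=N -> ctr[0]=1
Ev 2: PC=7 idx=1 pred=T actual=T -> ctr[1]=3
Ev 3: PC=3 idx=0 pred=N actual=T -> ctr[0]=2
Ev 4: PC=7 idx=1 pred=T actual=T -> ctr[1]=3
Ev 5: PC=7 idx=1 pred=T actual=N -> ctr[1]=2
Ev 6: PC=7 idx=1 pred=T actual=T -> ctr[1]=3
Ev 7: PC=3 idx=0 pred=T actual=T -> ctr[0]=3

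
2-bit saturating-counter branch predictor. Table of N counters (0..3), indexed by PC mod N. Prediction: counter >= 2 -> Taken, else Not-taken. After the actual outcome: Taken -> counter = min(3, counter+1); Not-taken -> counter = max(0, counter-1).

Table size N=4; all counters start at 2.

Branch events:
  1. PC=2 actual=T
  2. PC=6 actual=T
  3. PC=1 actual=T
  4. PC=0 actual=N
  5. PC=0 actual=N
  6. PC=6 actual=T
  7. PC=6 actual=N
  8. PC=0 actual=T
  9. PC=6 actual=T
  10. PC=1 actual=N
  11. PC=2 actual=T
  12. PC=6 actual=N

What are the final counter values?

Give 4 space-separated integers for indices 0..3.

Answer: 1 2 2 2

Derivation:
Ev 1: PC=2 idx=2 pred=T actual=T -> ctr[2]=3
Ev 2: PC=6 idx=2 pred=T actual=T -> ctr[2]=3
Ev 3: PC=1 idx=1 pred=T actual=T -> ctr[1]=3
Ev 4: PC=0 idx=0 pred=T actual=N -> ctr[0]=1
Ev 5: PC=0 idx=0 pred=N actual=N -> ctr[0]=0
Ev 6: PC=6 idx=2 pred=T actual=T -> ctr[2]=3
Ev 7: PC=6 idx=2 pred=T actual=N -> ctr[2]=2
Ev 8: PC=0 idx=0 pred=N actual=T -> ctr[0]=1
Ev 9: PC=6 idx=2 pred=T actual=T -> ctr[2]=3
Ev 10: PC=1 idx=1 pred=T actual=N -> ctr[1]=2
Ev 11: PC=2 idx=2 pred=T actual=T -> ctr[2]=3
Ev 12: PC=6 idx=2 pred=T actual=N -> ctr[2]=2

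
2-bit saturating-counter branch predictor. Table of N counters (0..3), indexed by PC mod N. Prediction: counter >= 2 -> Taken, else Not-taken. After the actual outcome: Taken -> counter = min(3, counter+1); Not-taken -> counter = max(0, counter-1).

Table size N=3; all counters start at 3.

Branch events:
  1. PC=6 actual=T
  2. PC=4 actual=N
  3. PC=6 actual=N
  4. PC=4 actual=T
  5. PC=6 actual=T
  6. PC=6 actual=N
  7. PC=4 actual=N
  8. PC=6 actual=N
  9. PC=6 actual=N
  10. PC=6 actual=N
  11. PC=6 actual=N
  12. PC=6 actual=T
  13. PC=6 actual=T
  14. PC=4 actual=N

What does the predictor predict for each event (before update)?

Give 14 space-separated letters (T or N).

Answer: T T T T T T T T N N N N N T

Derivation:
Ev 1: PC=6 idx=0 pred=T actual=T -> ctr[0]=3
Ev 2: PC=4 idx=1 pred=T actual=N -> ctr[1]=2
Ev 3: PC=6 idx=0 pred=T actual=N -> ctr[0]=2
Ev 4: PC=4 idx=1 pred=T actual=T -> ctr[1]=3
Ev 5: PC=6 idx=0 pred=T actual=T -> ctr[0]=3
Ev 6: PC=6 idx=0 pred=T actual=N -> ctr[0]=2
Ev 7: PC=4 idx=1 pred=T actual=N -> ctr[1]=2
Ev 8: PC=6 idx=0 pred=T actual=N -> ctr[0]=1
Ev 9: PC=6 idx=0 pred=N actual=N -> ctr[0]=0
Ev 10: PC=6 idx=0 pred=N actual=N -> ctr[0]=0
Ev 11: PC=6 idx=0 pred=N actual=N -> ctr[0]=0
Ev 12: PC=6 idx=0 pred=N actual=T -> ctr[0]=1
Ev 13: PC=6 idx=0 pred=N actual=T -> ctr[0]=2
Ev 14: PC=4 idx=1 pred=T actual=N -> ctr[1]=1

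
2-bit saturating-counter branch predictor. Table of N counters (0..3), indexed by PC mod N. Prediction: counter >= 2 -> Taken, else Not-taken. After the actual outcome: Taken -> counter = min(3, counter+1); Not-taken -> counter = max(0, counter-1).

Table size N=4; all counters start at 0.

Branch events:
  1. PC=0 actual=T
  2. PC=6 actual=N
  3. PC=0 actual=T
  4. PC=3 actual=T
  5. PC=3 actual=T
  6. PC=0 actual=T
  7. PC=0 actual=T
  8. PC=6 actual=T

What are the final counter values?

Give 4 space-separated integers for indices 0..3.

Ev 1: PC=0 idx=0 pred=N actual=T -> ctr[0]=1
Ev 2: PC=6 idx=2 pred=N actual=N -> ctr[2]=0
Ev 3: PC=0 idx=0 pred=N actual=T -> ctr[0]=2
Ev 4: PC=3 idx=3 pred=N actual=T -> ctr[3]=1
Ev 5: PC=3 idx=3 pred=N actual=T -> ctr[3]=2
Ev 6: PC=0 idx=0 pred=T actual=T -> ctr[0]=3
Ev 7: PC=0 idx=0 pred=T actual=T -> ctr[0]=3
Ev 8: PC=6 idx=2 pred=N actual=T -> ctr[2]=1

Answer: 3 0 1 2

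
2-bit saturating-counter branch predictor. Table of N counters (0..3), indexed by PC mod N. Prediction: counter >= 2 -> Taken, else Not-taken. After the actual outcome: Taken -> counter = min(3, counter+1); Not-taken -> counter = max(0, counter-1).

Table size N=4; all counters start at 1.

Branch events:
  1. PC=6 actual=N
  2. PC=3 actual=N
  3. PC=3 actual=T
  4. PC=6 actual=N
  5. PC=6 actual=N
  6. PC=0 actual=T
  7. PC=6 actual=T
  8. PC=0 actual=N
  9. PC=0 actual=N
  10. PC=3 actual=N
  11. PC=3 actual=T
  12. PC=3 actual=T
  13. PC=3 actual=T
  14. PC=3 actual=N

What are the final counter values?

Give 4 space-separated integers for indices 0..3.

Ev 1: PC=6 idx=2 pred=N actual=N -> ctr[2]=0
Ev 2: PC=3 idx=3 pred=N actual=N -> ctr[3]=0
Ev 3: PC=3 idx=3 pred=N actual=T -> ctr[3]=1
Ev 4: PC=6 idx=2 pred=N actual=N -> ctr[2]=0
Ev 5: PC=6 idx=2 pred=N actual=N -> ctr[2]=0
Ev 6: PC=0 idx=0 pred=N actual=T -> ctr[0]=2
Ev 7: PC=6 idx=2 pred=N actual=T -> ctr[2]=1
Ev 8: PC=0 idx=0 pred=T actual=N -> ctr[0]=1
Ev 9: PC=0 idx=0 pred=N actual=N -> ctr[0]=0
Ev 10: PC=3 idx=3 pred=N actual=N -> ctr[3]=0
Ev 11: PC=3 idx=3 pred=N actual=T -> ctr[3]=1
Ev 12: PC=3 idx=3 pred=N actual=T -> ctr[3]=2
Ev 13: PC=3 idx=3 pred=T actual=T -> ctr[3]=3
Ev 14: PC=3 idx=3 pred=T actual=N -> ctr[3]=2

Answer: 0 1 1 2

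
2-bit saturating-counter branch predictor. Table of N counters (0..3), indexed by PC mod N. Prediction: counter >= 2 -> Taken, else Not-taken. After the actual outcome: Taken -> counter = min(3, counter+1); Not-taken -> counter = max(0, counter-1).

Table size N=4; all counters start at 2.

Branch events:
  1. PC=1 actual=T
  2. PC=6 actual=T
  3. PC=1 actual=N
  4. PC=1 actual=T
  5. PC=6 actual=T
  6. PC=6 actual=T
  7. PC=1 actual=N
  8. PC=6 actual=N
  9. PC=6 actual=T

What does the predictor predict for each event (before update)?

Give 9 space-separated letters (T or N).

Ev 1: PC=1 idx=1 pred=T actual=T -> ctr[1]=3
Ev 2: PC=6 idx=2 pred=T actual=T -> ctr[2]=3
Ev 3: PC=1 idx=1 pred=T actual=N -> ctr[1]=2
Ev 4: PC=1 idx=1 pred=T actual=T -> ctr[1]=3
Ev 5: PC=6 idx=2 pred=T actual=T -> ctr[2]=3
Ev 6: PC=6 idx=2 pred=T actual=T -> ctr[2]=3
Ev 7: PC=1 idx=1 pred=T actual=N -> ctr[1]=2
Ev 8: PC=6 idx=2 pred=T actual=N -> ctr[2]=2
Ev 9: PC=6 idx=2 pred=T actual=T -> ctr[2]=3

Answer: T T T T T T T T T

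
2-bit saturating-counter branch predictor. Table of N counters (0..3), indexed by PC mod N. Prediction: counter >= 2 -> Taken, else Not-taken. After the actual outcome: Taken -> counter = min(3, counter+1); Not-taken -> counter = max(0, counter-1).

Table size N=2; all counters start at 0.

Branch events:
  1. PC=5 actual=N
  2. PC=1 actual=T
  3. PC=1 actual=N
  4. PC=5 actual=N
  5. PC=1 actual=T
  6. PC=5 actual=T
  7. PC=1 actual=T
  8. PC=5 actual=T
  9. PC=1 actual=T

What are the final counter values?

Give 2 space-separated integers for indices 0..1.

Ev 1: PC=5 idx=1 pred=N actual=N -> ctr[1]=0
Ev 2: PC=1 idx=1 pred=N actual=T -> ctr[1]=1
Ev 3: PC=1 idx=1 pred=N actual=N -> ctr[1]=0
Ev 4: PC=5 idx=1 pred=N actual=N -> ctr[1]=0
Ev 5: PC=1 idx=1 pred=N actual=T -> ctr[1]=1
Ev 6: PC=5 idx=1 pred=N actual=T -> ctr[1]=2
Ev 7: PC=1 idx=1 pred=T actual=T -> ctr[1]=3
Ev 8: PC=5 idx=1 pred=T actual=T -> ctr[1]=3
Ev 9: PC=1 idx=1 pred=T actual=T -> ctr[1]=3

Answer: 0 3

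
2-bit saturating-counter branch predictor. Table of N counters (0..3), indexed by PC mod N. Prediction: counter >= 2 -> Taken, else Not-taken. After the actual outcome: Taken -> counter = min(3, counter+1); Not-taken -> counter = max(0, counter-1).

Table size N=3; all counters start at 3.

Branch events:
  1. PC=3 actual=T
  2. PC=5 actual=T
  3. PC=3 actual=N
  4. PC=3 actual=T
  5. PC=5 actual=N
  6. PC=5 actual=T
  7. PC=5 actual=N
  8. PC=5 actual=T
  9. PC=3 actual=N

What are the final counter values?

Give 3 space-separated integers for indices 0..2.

Ev 1: PC=3 idx=0 pred=T actual=T -> ctr[0]=3
Ev 2: PC=5 idx=2 pred=T actual=T -> ctr[2]=3
Ev 3: PC=3 idx=0 pred=T actual=N -> ctr[0]=2
Ev 4: PC=3 idx=0 pred=T actual=T -> ctr[0]=3
Ev 5: PC=5 idx=2 pred=T actual=N -> ctr[2]=2
Ev 6: PC=5 idx=2 pred=T actual=T -> ctr[2]=3
Ev 7: PC=5 idx=2 pred=T actual=N -> ctr[2]=2
Ev 8: PC=5 idx=2 pred=T actual=T -> ctr[2]=3
Ev 9: PC=3 idx=0 pred=T actual=N -> ctr[0]=2

Answer: 2 3 3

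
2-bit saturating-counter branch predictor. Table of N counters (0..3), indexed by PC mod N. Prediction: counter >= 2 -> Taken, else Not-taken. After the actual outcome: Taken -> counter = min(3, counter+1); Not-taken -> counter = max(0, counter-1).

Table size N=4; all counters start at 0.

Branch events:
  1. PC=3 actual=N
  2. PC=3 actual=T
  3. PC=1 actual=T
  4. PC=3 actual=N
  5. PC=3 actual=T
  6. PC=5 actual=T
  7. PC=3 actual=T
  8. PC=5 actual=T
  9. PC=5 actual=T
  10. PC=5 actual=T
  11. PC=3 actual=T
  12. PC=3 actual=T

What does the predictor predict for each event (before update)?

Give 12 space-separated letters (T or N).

Answer: N N N N N N N T T T T T

Derivation:
Ev 1: PC=3 idx=3 pred=N actual=N -> ctr[3]=0
Ev 2: PC=3 idx=3 pred=N actual=T -> ctr[3]=1
Ev 3: PC=1 idx=1 pred=N actual=T -> ctr[1]=1
Ev 4: PC=3 idx=3 pred=N actual=N -> ctr[3]=0
Ev 5: PC=3 idx=3 pred=N actual=T -> ctr[3]=1
Ev 6: PC=5 idx=1 pred=N actual=T -> ctr[1]=2
Ev 7: PC=3 idx=3 pred=N actual=T -> ctr[3]=2
Ev 8: PC=5 idx=1 pred=T actual=T -> ctr[1]=3
Ev 9: PC=5 idx=1 pred=T actual=T -> ctr[1]=3
Ev 10: PC=5 idx=1 pred=T actual=T -> ctr[1]=3
Ev 11: PC=3 idx=3 pred=T actual=T -> ctr[3]=3
Ev 12: PC=3 idx=3 pred=T actual=T -> ctr[3]=3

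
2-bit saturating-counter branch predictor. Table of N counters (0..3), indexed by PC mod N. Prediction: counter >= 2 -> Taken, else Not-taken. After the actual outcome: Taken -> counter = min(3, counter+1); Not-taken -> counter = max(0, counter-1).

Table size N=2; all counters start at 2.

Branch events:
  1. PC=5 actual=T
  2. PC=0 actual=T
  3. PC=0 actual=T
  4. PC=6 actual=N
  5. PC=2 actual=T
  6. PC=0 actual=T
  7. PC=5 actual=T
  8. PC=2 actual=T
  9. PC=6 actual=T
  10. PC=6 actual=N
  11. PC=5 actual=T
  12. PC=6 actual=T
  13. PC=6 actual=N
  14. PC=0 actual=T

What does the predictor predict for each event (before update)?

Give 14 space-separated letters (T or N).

Answer: T T T T T T T T T T T T T T

Derivation:
Ev 1: PC=5 idx=1 pred=T actual=T -> ctr[1]=3
Ev 2: PC=0 idx=0 pred=T actual=T -> ctr[0]=3
Ev 3: PC=0 idx=0 pred=T actual=T -> ctr[0]=3
Ev 4: PC=6 idx=0 pred=T actual=N -> ctr[0]=2
Ev 5: PC=2 idx=0 pred=T actual=T -> ctr[0]=3
Ev 6: PC=0 idx=0 pred=T actual=T -> ctr[0]=3
Ev 7: PC=5 idx=1 pred=T actual=T -> ctr[1]=3
Ev 8: PC=2 idx=0 pred=T actual=T -> ctr[0]=3
Ev 9: PC=6 idx=0 pred=T actual=T -> ctr[0]=3
Ev 10: PC=6 idx=0 pred=T actual=N -> ctr[0]=2
Ev 11: PC=5 idx=1 pred=T actual=T -> ctr[1]=3
Ev 12: PC=6 idx=0 pred=T actual=T -> ctr[0]=3
Ev 13: PC=6 idx=0 pred=T actual=N -> ctr[0]=2
Ev 14: PC=0 idx=0 pred=T actual=T -> ctr[0]=3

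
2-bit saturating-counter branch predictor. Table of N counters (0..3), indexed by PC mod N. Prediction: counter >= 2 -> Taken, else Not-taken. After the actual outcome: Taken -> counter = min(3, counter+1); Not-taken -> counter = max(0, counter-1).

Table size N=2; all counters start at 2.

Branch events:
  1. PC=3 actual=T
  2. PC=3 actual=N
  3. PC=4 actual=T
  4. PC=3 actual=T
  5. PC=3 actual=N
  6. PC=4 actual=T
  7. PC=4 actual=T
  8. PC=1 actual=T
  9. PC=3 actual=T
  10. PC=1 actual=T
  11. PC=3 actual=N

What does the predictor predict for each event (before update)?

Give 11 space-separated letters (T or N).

Ev 1: PC=3 idx=1 pred=T actual=T -> ctr[1]=3
Ev 2: PC=3 idx=1 pred=T actual=N -> ctr[1]=2
Ev 3: PC=4 idx=0 pred=T actual=T -> ctr[0]=3
Ev 4: PC=3 idx=1 pred=T actual=T -> ctr[1]=3
Ev 5: PC=3 idx=1 pred=T actual=N -> ctr[1]=2
Ev 6: PC=4 idx=0 pred=T actual=T -> ctr[0]=3
Ev 7: PC=4 idx=0 pred=T actual=T -> ctr[0]=3
Ev 8: PC=1 idx=1 pred=T actual=T -> ctr[1]=3
Ev 9: PC=3 idx=1 pred=T actual=T -> ctr[1]=3
Ev 10: PC=1 idx=1 pred=T actual=T -> ctr[1]=3
Ev 11: PC=3 idx=1 pred=T actual=N -> ctr[1]=2

Answer: T T T T T T T T T T T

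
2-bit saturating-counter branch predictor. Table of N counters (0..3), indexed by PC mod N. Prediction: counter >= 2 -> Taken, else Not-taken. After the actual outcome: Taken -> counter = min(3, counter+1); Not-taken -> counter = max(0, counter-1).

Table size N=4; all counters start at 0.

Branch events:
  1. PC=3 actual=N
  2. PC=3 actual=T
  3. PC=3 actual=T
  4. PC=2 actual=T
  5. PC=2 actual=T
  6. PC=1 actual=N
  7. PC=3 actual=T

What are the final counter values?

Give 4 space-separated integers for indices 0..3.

Answer: 0 0 2 3

Derivation:
Ev 1: PC=3 idx=3 pred=N actual=N -> ctr[3]=0
Ev 2: PC=3 idx=3 pred=N actual=T -> ctr[3]=1
Ev 3: PC=3 idx=3 pred=N actual=T -> ctr[3]=2
Ev 4: PC=2 idx=2 pred=N actual=T -> ctr[2]=1
Ev 5: PC=2 idx=2 pred=N actual=T -> ctr[2]=2
Ev 6: PC=1 idx=1 pred=N actual=N -> ctr[1]=0
Ev 7: PC=3 idx=3 pred=T actual=T -> ctr[3]=3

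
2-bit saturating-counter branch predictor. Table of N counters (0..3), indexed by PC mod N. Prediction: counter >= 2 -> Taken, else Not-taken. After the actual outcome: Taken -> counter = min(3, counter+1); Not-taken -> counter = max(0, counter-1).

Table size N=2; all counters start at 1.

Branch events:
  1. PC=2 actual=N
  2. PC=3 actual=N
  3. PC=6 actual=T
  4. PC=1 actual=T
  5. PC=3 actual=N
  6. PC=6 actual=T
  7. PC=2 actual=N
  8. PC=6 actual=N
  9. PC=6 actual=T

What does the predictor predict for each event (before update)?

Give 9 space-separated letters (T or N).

Ev 1: PC=2 idx=0 pred=N actual=N -> ctr[0]=0
Ev 2: PC=3 idx=1 pred=N actual=N -> ctr[1]=0
Ev 3: PC=6 idx=0 pred=N actual=T -> ctr[0]=1
Ev 4: PC=1 idx=1 pred=N actual=T -> ctr[1]=1
Ev 5: PC=3 idx=1 pred=N actual=N -> ctr[1]=0
Ev 6: PC=6 idx=0 pred=N actual=T -> ctr[0]=2
Ev 7: PC=2 idx=0 pred=T actual=N -> ctr[0]=1
Ev 8: PC=6 idx=0 pred=N actual=N -> ctr[0]=0
Ev 9: PC=6 idx=0 pred=N actual=T -> ctr[0]=1

Answer: N N N N N N T N N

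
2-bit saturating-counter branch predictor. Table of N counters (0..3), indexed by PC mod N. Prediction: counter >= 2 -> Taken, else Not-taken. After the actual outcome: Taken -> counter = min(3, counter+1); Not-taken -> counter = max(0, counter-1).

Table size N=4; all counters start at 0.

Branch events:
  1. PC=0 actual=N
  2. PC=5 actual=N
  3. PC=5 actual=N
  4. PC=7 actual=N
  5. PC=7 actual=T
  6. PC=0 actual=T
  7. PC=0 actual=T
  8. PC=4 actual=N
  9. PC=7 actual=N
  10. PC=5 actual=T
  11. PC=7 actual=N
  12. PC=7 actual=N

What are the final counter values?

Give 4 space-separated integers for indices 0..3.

Answer: 1 1 0 0

Derivation:
Ev 1: PC=0 idx=0 pred=N actual=N -> ctr[0]=0
Ev 2: PC=5 idx=1 pred=N actual=N -> ctr[1]=0
Ev 3: PC=5 idx=1 pred=N actual=N -> ctr[1]=0
Ev 4: PC=7 idx=3 pred=N actual=N -> ctr[3]=0
Ev 5: PC=7 idx=3 pred=N actual=T -> ctr[3]=1
Ev 6: PC=0 idx=0 pred=N actual=T -> ctr[0]=1
Ev 7: PC=0 idx=0 pred=N actual=T -> ctr[0]=2
Ev 8: PC=4 idx=0 pred=T actual=N -> ctr[0]=1
Ev 9: PC=7 idx=3 pred=N actual=N -> ctr[3]=0
Ev 10: PC=5 idx=1 pred=N actual=T -> ctr[1]=1
Ev 11: PC=7 idx=3 pred=N actual=N -> ctr[3]=0
Ev 12: PC=7 idx=3 pred=N actual=N -> ctr[3]=0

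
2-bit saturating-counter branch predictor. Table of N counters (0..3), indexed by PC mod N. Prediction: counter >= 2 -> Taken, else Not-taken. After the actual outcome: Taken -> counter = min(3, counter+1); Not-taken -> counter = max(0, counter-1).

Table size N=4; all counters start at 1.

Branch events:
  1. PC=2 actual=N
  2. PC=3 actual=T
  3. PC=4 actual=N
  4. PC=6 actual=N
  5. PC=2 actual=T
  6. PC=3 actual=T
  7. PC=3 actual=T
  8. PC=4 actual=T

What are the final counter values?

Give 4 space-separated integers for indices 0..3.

Answer: 1 1 1 3

Derivation:
Ev 1: PC=2 idx=2 pred=N actual=N -> ctr[2]=0
Ev 2: PC=3 idx=3 pred=N actual=T -> ctr[3]=2
Ev 3: PC=4 idx=0 pred=N actual=N -> ctr[0]=0
Ev 4: PC=6 idx=2 pred=N actual=N -> ctr[2]=0
Ev 5: PC=2 idx=2 pred=N actual=T -> ctr[2]=1
Ev 6: PC=3 idx=3 pred=T actual=T -> ctr[3]=3
Ev 7: PC=3 idx=3 pred=T actual=T -> ctr[3]=3
Ev 8: PC=4 idx=0 pred=N actual=T -> ctr[0]=1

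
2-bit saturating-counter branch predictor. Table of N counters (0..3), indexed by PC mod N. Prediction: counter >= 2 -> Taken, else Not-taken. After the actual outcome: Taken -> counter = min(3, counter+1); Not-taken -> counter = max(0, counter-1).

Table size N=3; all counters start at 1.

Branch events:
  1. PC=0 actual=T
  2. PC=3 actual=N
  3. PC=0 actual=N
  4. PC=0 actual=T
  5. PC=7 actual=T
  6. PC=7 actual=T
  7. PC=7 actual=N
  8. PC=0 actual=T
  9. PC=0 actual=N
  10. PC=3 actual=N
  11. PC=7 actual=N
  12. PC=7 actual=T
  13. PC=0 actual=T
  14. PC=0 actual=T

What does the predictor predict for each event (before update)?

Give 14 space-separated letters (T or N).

Ev 1: PC=0 idx=0 pred=N actual=T -> ctr[0]=2
Ev 2: PC=3 idx=0 pred=T actual=N -> ctr[0]=1
Ev 3: PC=0 idx=0 pred=N actual=N -> ctr[0]=0
Ev 4: PC=0 idx=0 pred=N actual=T -> ctr[0]=1
Ev 5: PC=7 idx=1 pred=N actual=T -> ctr[1]=2
Ev 6: PC=7 idx=1 pred=T actual=T -> ctr[1]=3
Ev 7: PC=7 idx=1 pred=T actual=N -> ctr[1]=2
Ev 8: PC=0 idx=0 pred=N actual=T -> ctr[0]=2
Ev 9: PC=0 idx=0 pred=T actual=N -> ctr[0]=1
Ev 10: PC=3 idx=0 pred=N actual=N -> ctr[0]=0
Ev 11: PC=7 idx=1 pred=T actual=N -> ctr[1]=1
Ev 12: PC=7 idx=1 pred=N actual=T -> ctr[1]=2
Ev 13: PC=0 idx=0 pred=N actual=T -> ctr[0]=1
Ev 14: PC=0 idx=0 pred=N actual=T -> ctr[0]=2

Answer: N T N N N T T N T N T N N N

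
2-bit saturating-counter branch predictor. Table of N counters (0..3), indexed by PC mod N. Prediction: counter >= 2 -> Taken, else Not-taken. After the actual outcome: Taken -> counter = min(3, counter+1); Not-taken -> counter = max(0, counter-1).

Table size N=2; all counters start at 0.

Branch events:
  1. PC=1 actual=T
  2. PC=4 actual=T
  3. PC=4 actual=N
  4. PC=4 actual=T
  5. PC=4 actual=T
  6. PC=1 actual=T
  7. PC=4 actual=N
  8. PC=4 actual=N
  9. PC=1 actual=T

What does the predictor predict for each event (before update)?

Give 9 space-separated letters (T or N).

Ev 1: PC=1 idx=1 pred=N actual=T -> ctr[1]=1
Ev 2: PC=4 idx=0 pred=N actual=T -> ctr[0]=1
Ev 3: PC=4 idx=0 pred=N actual=N -> ctr[0]=0
Ev 4: PC=4 idx=0 pred=N actual=T -> ctr[0]=1
Ev 5: PC=4 idx=0 pred=N actual=T -> ctr[0]=2
Ev 6: PC=1 idx=1 pred=N actual=T -> ctr[1]=2
Ev 7: PC=4 idx=0 pred=T actual=N -> ctr[0]=1
Ev 8: PC=4 idx=0 pred=N actual=N -> ctr[0]=0
Ev 9: PC=1 idx=1 pred=T actual=T -> ctr[1]=3

Answer: N N N N N N T N T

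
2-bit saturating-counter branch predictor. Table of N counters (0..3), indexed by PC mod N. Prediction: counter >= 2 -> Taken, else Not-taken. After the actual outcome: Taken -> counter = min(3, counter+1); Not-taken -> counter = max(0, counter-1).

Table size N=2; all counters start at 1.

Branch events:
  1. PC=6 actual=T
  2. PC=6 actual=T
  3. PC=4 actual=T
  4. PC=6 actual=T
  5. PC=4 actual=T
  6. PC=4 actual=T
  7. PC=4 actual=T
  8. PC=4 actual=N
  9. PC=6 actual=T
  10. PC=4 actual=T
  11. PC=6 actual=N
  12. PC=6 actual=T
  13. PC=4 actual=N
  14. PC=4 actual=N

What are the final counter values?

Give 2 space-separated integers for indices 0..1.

Answer: 1 1

Derivation:
Ev 1: PC=6 idx=0 pred=N actual=T -> ctr[0]=2
Ev 2: PC=6 idx=0 pred=T actual=T -> ctr[0]=3
Ev 3: PC=4 idx=0 pred=T actual=T -> ctr[0]=3
Ev 4: PC=6 idx=0 pred=T actual=T -> ctr[0]=3
Ev 5: PC=4 idx=0 pred=T actual=T -> ctr[0]=3
Ev 6: PC=4 idx=0 pred=T actual=T -> ctr[0]=3
Ev 7: PC=4 idx=0 pred=T actual=T -> ctr[0]=3
Ev 8: PC=4 idx=0 pred=T actual=N -> ctr[0]=2
Ev 9: PC=6 idx=0 pred=T actual=T -> ctr[0]=3
Ev 10: PC=4 idx=0 pred=T actual=T -> ctr[0]=3
Ev 11: PC=6 idx=0 pred=T actual=N -> ctr[0]=2
Ev 12: PC=6 idx=0 pred=T actual=T -> ctr[0]=3
Ev 13: PC=4 idx=0 pred=T actual=N -> ctr[0]=2
Ev 14: PC=4 idx=0 pred=T actual=N -> ctr[0]=1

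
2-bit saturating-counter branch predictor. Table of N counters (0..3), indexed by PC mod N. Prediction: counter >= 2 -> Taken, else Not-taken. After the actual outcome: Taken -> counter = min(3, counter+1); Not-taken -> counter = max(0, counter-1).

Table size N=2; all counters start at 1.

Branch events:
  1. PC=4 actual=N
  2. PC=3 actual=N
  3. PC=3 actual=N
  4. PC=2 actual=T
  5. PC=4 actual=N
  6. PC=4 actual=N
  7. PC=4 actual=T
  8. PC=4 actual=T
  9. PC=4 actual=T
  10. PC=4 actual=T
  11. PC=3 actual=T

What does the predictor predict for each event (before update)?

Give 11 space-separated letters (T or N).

Answer: N N N N N N N N T T N

Derivation:
Ev 1: PC=4 idx=0 pred=N actual=N -> ctr[0]=0
Ev 2: PC=3 idx=1 pred=N actual=N -> ctr[1]=0
Ev 3: PC=3 idx=1 pred=N actual=N -> ctr[1]=0
Ev 4: PC=2 idx=0 pred=N actual=T -> ctr[0]=1
Ev 5: PC=4 idx=0 pred=N actual=N -> ctr[0]=0
Ev 6: PC=4 idx=0 pred=N actual=N -> ctr[0]=0
Ev 7: PC=4 idx=0 pred=N actual=T -> ctr[0]=1
Ev 8: PC=4 idx=0 pred=N actual=T -> ctr[0]=2
Ev 9: PC=4 idx=0 pred=T actual=T -> ctr[0]=3
Ev 10: PC=4 idx=0 pred=T actual=T -> ctr[0]=3
Ev 11: PC=3 idx=1 pred=N actual=T -> ctr[1]=1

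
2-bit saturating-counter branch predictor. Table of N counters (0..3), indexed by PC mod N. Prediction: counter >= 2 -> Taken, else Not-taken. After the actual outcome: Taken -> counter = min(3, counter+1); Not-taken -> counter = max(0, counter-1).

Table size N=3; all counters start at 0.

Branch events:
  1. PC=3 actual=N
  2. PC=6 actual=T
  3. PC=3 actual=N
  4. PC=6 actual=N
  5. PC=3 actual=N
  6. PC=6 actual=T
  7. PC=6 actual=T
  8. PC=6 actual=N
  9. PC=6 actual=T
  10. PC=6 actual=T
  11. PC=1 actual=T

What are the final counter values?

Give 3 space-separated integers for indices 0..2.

Ev 1: PC=3 idx=0 pred=N actual=N -> ctr[0]=0
Ev 2: PC=6 idx=0 pred=N actual=T -> ctr[0]=1
Ev 3: PC=3 idx=0 pred=N actual=N -> ctr[0]=0
Ev 4: PC=6 idx=0 pred=N actual=N -> ctr[0]=0
Ev 5: PC=3 idx=0 pred=N actual=N -> ctr[0]=0
Ev 6: PC=6 idx=0 pred=N actual=T -> ctr[0]=1
Ev 7: PC=6 idx=0 pred=N actual=T -> ctr[0]=2
Ev 8: PC=6 idx=0 pred=T actual=N -> ctr[0]=1
Ev 9: PC=6 idx=0 pred=N actual=T -> ctr[0]=2
Ev 10: PC=6 idx=0 pred=T actual=T -> ctr[0]=3
Ev 11: PC=1 idx=1 pred=N actual=T -> ctr[1]=1

Answer: 3 1 0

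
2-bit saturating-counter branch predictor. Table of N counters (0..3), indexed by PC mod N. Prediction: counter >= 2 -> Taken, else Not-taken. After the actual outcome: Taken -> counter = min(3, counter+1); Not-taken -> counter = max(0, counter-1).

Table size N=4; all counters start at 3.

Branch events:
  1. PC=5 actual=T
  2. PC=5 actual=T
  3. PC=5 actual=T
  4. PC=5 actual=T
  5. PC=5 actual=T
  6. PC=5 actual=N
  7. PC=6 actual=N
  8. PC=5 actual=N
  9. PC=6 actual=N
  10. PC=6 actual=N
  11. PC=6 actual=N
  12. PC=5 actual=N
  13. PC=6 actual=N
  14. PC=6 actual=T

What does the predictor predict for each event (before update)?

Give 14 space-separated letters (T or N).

Ev 1: PC=5 idx=1 pred=T actual=T -> ctr[1]=3
Ev 2: PC=5 idx=1 pred=T actual=T -> ctr[1]=3
Ev 3: PC=5 idx=1 pred=T actual=T -> ctr[1]=3
Ev 4: PC=5 idx=1 pred=T actual=T -> ctr[1]=3
Ev 5: PC=5 idx=1 pred=T actual=T -> ctr[1]=3
Ev 6: PC=5 idx=1 pred=T actual=N -> ctr[1]=2
Ev 7: PC=6 idx=2 pred=T actual=N -> ctr[2]=2
Ev 8: PC=5 idx=1 pred=T actual=N -> ctr[1]=1
Ev 9: PC=6 idx=2 pred=T actual=N -> ctr[2]=1
Ev 10: PC=6 idx=2 pred=N actual=N -> ctr[2]=0
Ev 11: PC=6 idx=2 pred=N actual=N -> ctr[2]=0
Ev 12: PC=5 idx=1 pred=N actual=N -> ctr[1]=0
Ev 13: PC=6 idx=2 pred=N actual=N -> ctr[2]=0
Ev 14: PC=6 idx=2 pred=N actual=T -> ctr[2]=1

Answer: T T T T T T T T T N N N N N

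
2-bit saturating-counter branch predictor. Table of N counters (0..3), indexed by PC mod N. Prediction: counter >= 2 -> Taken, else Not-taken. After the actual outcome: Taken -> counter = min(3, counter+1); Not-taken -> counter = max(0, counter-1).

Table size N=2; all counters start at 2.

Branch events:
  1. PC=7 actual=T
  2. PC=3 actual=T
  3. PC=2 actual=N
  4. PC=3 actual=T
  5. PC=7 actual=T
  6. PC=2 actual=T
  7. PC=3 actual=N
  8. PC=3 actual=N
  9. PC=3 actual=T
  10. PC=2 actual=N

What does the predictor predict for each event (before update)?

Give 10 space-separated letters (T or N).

Ev 1: PC=7 idx=1 pred=T actual=T -> ctr[1]=3
Ev 2: PC=3 idx=1 pred=T actual=T -> ctr[1]=3
Ev 3: PC=2 idx=0 pred=T actual=N -> ctr[0]=1
Ev 4: PC=3 idx=1 pred=T actual=T -> ctr[1]=3
Ev 5: PC=7 idx=1 pred=T actual=T -> ctr[1]=3
Ev 6: PC=2 idx=0 pred=N actual=T -> ctr[0]=2
Ev 7: PC=3 idx=1 pred=T actual=N -> ctr[1]=2
Ev 8: PC=3 idx=1 pred=T actual=N -> ctr[1]=1
Ev 9: PC=3 idx=1 pred=N actual=T -> ctr[1]=2
Ev 10: PC=2 idx=0 pred=T actual=N -> ctr[0]=1

Answer: T T T T T N T T N T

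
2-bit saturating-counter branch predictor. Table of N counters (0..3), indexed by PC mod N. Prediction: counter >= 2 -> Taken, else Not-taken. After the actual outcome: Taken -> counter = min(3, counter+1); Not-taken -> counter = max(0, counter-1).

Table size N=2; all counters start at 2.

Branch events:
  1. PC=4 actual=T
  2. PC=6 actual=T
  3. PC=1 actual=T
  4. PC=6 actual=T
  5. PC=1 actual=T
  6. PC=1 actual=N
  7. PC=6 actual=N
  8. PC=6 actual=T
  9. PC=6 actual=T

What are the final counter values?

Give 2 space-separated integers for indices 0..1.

Ev 1: PC=4 idx=0 pred=T actual=T -> ctr[0]=3
Ev 2: PC=6 idx=0 pred=T actual=T -> ctr[0]=3
Ev 3: PC=1 idx=1 pred=T actual=T -> ctr[1]=3
Ev 4: PC=6 idx=0 pred=T actual=T -> ctr[0]=3
Ev 5: PC=1 idx=1 pred=T actual=T -> ctr[1]=3
Ev 6: PC=1 idx=1 pred=T actual=N -> ctr[1]=2
Ev 7: PC=6 idx=0 pred=T actual=N -> ctr[0]=2
Ev 8: PC=6 idx=0 pred=T actual=T -> ctr[0]=3
Ev 9: PC=6 idx=0 pred=T actual=T -> ctr[0]=3

Answer: 3 2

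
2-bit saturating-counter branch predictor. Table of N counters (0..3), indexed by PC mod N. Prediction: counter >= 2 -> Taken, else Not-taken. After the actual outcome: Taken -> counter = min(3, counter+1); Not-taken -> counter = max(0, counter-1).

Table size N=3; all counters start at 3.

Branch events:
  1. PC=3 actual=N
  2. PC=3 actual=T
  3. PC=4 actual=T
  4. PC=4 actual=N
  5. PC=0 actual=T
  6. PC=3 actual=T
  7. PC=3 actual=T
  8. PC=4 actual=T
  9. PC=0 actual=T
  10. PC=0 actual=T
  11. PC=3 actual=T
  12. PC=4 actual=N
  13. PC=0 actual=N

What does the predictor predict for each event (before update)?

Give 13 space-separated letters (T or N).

Answer: T T T T T T T T T T T T T

Derivation:
Ev 1: PC=3 idx=0 pred=T actual=N -> ctr[0]=2
Ev 2: PC=3 idx=0 pred=T actual=T -> ctr[0]=3
Ev 3: PC=4 idx=1 pred=T actual=T -> ctr[1]=3
Ev 4: PC=4 idx=1 pred=T actual=N -> ctr[1]=2
Ev 5: PC=0 idx=0 pred=T actual=T -> ctr[0]=3
Ev 6: PC=3 idx=0 pred=T actual=T -> ctr[0]=3
Ev 7: PC=3 idx=0 pred=T actual=T -> ctr[0]=3
Ev 8: PC=4 idx=1 pred=T actual=T -> ctr[1]=3
Ev 9: PC=0 idx=0 pred=T actual=T -> ctr[0]=3
Ev 10: PC=0 idx=0 pred=T actual=T -> ctr[0]=3
Ev 11: PC=3 idx=0 pred=T actual=T -> ctr[0]=3
Ev 12: PC=4 idx=1 pred=T actual=N -> ctr[1]=2
Ev 13: PC=0 idx=0 pred=T actual=N -> ctr[0]=2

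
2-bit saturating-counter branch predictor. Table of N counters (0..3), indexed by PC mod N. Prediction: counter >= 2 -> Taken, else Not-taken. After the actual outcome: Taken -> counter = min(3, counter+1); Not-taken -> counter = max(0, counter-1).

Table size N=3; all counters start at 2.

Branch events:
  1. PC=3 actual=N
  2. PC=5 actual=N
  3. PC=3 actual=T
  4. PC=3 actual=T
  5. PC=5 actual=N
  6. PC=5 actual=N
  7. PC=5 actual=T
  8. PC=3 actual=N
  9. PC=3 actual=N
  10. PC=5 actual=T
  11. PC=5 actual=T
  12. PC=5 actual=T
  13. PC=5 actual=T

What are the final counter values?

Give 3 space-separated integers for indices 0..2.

Ev 1: PC=3 idx=0 pred=T actual=N -> ctr[0]=1
Ev 2: PC=5 idx=2 pred=T actual=N -> ctr[2]=1
Ev 3: PC=3 idx=0 pred=N actual=T -> ctr[0]=2
Ev 4: PC=3 idx=0 pred=T actual=T -> ctr[0]=3
Ev 5: PC=5 idx=2 pred=N actual=N -> ctr[2]=0
Ev 6: PC=5 idx=2 pred=N actual=N -> ctr[2]=0
Ev 7: PC=5 idx=2 pred=N actual=T -> ctr[2]=1
Ev 8: PC=3 idx=0 pred=T actual=N -> ctr[0]=2
Ev 9: PC=3 idx=0 pred=T actual=N -> ctr[0]=1
Ev 10: PC=5 idx=2 pred=N actual=T -> ctr[2]=2
Ev 11: PC=5 idx=2 pred=T actual=T -> ctr[2]=3
Ev 12: PC=5 idx=2 pred=T actual=T -> ctr[2]=3
Ev 13: PC=5 idx=2 pred=T actual=T -> ctr[2]=3

Answer: 1 2 3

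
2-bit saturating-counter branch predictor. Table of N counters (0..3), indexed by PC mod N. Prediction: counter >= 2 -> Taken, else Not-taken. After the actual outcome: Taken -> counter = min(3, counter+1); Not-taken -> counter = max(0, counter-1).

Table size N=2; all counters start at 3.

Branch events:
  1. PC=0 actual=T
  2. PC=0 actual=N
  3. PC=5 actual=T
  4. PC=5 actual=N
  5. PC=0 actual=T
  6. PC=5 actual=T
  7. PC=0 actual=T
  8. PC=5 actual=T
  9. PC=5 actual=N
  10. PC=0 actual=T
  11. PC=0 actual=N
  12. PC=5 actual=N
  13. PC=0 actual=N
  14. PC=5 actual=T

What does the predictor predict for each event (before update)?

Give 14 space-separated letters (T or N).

Answer: T T T T T T T T T T T T T N

Derivation:
Ev 1: PC=0 idx=0 pred=T actual=T -> ctr[0]=3
Ev 2: PC=0 idx=0 pred=T actual=N -> ctr[0]=2
Ev 3: PC=5 idx=1 pred=T actual=T -> ctr[1]=3
Ev 4: PC=5 idx=1 pred=T actual=N -> ctr[1]=2
Ev 5: PC=0 idx=0 pred=T actual=T -> ctr[0]=3
Ev 6: PC=5 idx=1 pred=T actual=T -> ctr[1]=3
Ev 7: PC=0 idx=0 pred=T actual=T -> ctr[0]=3
Ev 8: PC=5 idx=1 pred=T actual=T -> ctr[1]=3
Ev 9: PC=5 idx=1 pred=T actual=N -> ctr[1]=2
Ev 10: PC=0 idx=0 pred=T actual=T -> ctr[0]=3
Ev 11: PC=0 idx=0 pred=T actual=N -> ctr[0]=2
Ev 12: PC=5 idx=1 pred=T actual=N -> ctr[1]=1
Ev 13: PC=0 idx=0 pred=T actual=N -> ctr[0]=1
Ev 14: PC=5 idx=1 pred=N actual=T -> ctr[1]=2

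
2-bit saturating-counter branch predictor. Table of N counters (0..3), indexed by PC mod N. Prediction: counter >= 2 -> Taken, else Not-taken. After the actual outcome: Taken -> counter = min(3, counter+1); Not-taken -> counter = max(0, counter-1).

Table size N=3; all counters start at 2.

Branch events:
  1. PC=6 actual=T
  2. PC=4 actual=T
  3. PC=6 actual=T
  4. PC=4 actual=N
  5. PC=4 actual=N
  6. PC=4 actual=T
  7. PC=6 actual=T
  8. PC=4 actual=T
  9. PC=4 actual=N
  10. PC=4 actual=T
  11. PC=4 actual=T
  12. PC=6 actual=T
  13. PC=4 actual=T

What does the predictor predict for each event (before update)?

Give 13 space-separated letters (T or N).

Answer: T T T T T N T T T T T T T

Derivation:
Ev 1: PC=6 idx=0 pred=T actual=T -> ctr[0]=3
Ev 2: PC=4 idx=1 pred=T actual=T -> ctr[1]=3
Ev 3: PC=6 idx=0 pred=T actual=T -> ctr[0]=3
Ev 4: PC=4 idx=1 pred=T actual=N -> ctr[1]=2
Ev 5: PC=4 idx=1 pred=T actual=N -> ctr[1]=1
Ev 6: PC=4 idx=1 pred=N actual=T -> ctr[1]=2
Ev 7: PC=6 idx=0 pred=T actual=T -> ctr[0]=3
Ev 8: PC=4 idx=1 pred=T actual=T -> ctr[1]=3
Ev 9: PC=4 idx=1 pred=T actual=N -> ctr[1]=2
Ev 10: PC=4 idx=1 pred=T actual=T -> ctr[1]=3
Ev 11: PC=4 idx=1 pred=T actual=T -> ctr[1]=3
Ev 12: PC=6 idx=0 pred=T actual=T -> ctr[0]=3
Ev 13: PC=4 idx=1 pred=T actual=T -> ctr[1]=3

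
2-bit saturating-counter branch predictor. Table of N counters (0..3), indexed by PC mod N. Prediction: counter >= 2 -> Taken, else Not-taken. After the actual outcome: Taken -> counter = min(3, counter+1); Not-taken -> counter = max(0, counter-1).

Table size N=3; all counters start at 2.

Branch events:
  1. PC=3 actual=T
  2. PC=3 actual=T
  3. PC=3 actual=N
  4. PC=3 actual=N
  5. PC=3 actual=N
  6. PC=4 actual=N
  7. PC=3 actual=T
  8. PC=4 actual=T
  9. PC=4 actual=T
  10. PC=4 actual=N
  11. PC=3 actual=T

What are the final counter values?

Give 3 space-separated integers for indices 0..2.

Answer: 2 2 2

Derivation:
Ev 1: PC=3 idx=0 pred=T actual=T -> ctr[0]=3
Ev 2: PC=3 idx=0 pred=T actual=T -> ctr[0]=3
Ev 3: PC=3 idx=0 pred=T actual=N -> ctr[0]=2
Ev 4: PC=3 idx=0 pred=T actual=N -> ctr[0]=1
Ev 5: PC=3 idx=0 pred=N actual=N -> ctr[0]=0
Ev 6: PC=4 idx=1 pred=T actual=N -> ctr[1]=1
Ev 7: PC=3 idx=0 pred=N actual=T -> ctr[0]=1
Ev 8: PC=4 idx=1 pred=N actual=T -> ctr[1]=2
Ev 9: PC=4 idx=1 pred=T actual=T -> ctr[1]=3
Ev 10: PC=4 idx=1 pred=T actual=N -> ctr[1]=2
Ev 11: PC=3 idx=0 pred=N actual=T -> ctr[0]=2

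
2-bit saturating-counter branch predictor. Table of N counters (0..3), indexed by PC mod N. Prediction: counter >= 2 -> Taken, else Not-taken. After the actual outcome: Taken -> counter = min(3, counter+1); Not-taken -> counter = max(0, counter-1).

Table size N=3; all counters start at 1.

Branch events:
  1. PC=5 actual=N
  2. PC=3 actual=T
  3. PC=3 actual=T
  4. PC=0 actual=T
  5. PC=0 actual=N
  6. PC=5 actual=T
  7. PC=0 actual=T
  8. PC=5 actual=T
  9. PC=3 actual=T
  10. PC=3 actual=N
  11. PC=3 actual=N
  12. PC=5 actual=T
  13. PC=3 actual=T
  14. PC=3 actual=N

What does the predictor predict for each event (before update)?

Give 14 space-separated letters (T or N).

Answer: N N T T T N T N T T T T N T

Derivation:
Ev 1: PC=5 idx=2 pred=N actual=N -> ctr[2]=0
Ev 2: PC=3 idx=0 pred=N actual=T -> ctr[0]=2
Ev 3: PC=3 idx=0 pred=T actual=T -> ctr[0]=3
Ev 4: PC=0 idx=0 pred=T actual=T -> ctr[0]=3
Ev 5: PC=0 idx=0 pred=T actual=N -> ctr[0]=2
Ev 6: PC=5 idx=2 pred=N actual=T -> ctr[2]=1
Ev 7: PC=0 idx=0 pred=T actual=T -> ctr[0]=3
Ev 8: PC=5 idx=2 pred=N actual=T -> ctr[2]=2
Ev 9: PC=3 idx=0 pred=T actual=T -> ctr[0]=3
Ev 10: PC=3 idx=0 pred=T actual=N -> ctr[0]=2
Ev 11: PC=3 idx=0 pred=T actual=N -> ctr[0]=1
Ev 12: PC=5 idx=2 pred=T actual=T -> ctr[2]=3
Ev 13: PC=3 idx=0 pred=N actual=T -> ctr[0]=2
Ev 14: PC=3 idx=0 pred=T actual=N -> ctr[0]=1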